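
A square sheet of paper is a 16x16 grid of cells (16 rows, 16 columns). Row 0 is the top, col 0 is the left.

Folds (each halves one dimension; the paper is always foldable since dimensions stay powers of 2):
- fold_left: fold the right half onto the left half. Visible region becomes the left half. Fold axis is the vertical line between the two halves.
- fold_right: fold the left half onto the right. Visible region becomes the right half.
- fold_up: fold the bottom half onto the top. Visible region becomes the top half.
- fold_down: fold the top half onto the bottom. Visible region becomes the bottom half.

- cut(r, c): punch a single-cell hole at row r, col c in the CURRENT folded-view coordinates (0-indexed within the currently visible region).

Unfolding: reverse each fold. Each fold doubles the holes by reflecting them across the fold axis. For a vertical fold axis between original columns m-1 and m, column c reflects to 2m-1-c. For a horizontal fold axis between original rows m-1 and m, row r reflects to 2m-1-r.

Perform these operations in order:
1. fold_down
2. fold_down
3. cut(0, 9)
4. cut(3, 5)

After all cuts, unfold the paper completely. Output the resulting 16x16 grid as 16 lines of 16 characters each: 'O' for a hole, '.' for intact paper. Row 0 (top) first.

Op 1 fold_down: fold axis h@8; visible region now rows[8,16) x cols[0,16) = 8x16
Op 2 fold_down: fold axis h@12; visible region now rows[12,16) x cols[0,16) = 4x16
Op 3 cut(0, 9): punch at orig (12,9); cuts so far [(12, 9)]; region rows[12,16) x cols[0,16) = 4x16
Op 4 cut(3, 5): punch at orig (15,5); cuts so far [(12, 9), (15, 5)]; region rows[12,16) x cols[0,16) = 4x16
Unfold 1 (reflect across h@12): 4 holes -> [(8, 5), (11, 9), (12, 9), (15, 5)]
Unfold 2 (reflect across h@8): 8 holes -> [(0, 5), (3, 9), (4, 9), (7, 5), (8, 5), (11, 9), (12, 9), (15, 5)]

Answer: .....O..........
................
................
.........O......
.........O......
................
................
.....O..........
.....O..........
................
................
.........O......
.........O......
................
................
.....O..........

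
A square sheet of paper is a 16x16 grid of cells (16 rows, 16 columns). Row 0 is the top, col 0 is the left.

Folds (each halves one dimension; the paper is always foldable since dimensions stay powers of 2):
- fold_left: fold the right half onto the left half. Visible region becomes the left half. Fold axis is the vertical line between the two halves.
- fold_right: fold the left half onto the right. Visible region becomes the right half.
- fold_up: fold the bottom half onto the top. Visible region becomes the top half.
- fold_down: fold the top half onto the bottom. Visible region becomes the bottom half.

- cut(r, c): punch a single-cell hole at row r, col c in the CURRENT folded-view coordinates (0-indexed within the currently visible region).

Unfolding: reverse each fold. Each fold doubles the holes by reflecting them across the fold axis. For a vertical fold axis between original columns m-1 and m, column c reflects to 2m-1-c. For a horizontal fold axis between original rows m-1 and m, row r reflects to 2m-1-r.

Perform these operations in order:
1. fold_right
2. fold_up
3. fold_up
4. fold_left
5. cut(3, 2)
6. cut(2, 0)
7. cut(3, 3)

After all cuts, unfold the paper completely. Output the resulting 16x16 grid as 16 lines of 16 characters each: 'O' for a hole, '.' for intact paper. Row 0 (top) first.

Answer: ................
................
O......OO......O
..OOOO....OOOO..
..OOOO....OOOO..
O......OO......O
................
................
................
................
O......OO......O
..OOOO....OOOO..
..OOOO....OOOO..
O......OO......O
................
................

Derivation:
Op 1 fold_right: fold axis v@8; visible region now rows[0,16) x cols[8,16) = 16x8
Op 2 fold_up: fold axis h@8; visible region now rows[0,8) x cols[8,16) = 8x8
Op 3 fold_up: fold axis h@4; visible region now rows[0,4) x cols[8,16) = 4x8
Op 4 fold_left: fold axis v@12; visible region now rows[0,4) x cols[8,12) = 4x4
Op 5 cut(3, 2): punch at orig (3,10); cuts so far [(3, 10)]; region rows[0,4) x cols[8,12) = 4x4
Op 6 cut(2, 0): punch at orig (2,8); cuts so far [(2, 8), (3, 10)]; region rows[0,4) x cols[8,12) = 4x4
Op 7 cut(3, 3): punch at orig (3,11); cuts so far [(2, 8), (3, 10), (3, 11)]; region rows[0,4) x cols[8,12) = 4x4
Unfold 1 (reflect across v@12): 6 holes -> [(2, 8), (2, 15), (3, 10), (3, 11), (3, 12), (3, 13)]
Unfold 2 (reflect across h@4): 12 holes -> [(2, 8), (2, 15), (3, 10), (3, 11), (3, 12), (3, 13), (4, 10), (4, 11), (4, 12), (4, 13), (5, 8), (5, 15)]
Unfold 3 (reflect across h@8): 24 holes -> [(2, 8), (2, 15), (3, 10), (3, 11), (3, 12), (3, 13), (4, 10), (4, 11), (4, 12), (4, 13), (5, 8), (5, 15), (10, 8), (10, 15), (11, 10), (11, 11), (11, 12), (11, 13), (12, 10), (12, 11), (12, 12), (12, 13), (13, 8), (13, 15)]
Unfold 4 (reflect across v@8): 48 holes -> [(2, 0), (2, 7), (2, 8), (2, 15), (3, 2), (3, 3), (3, 4), (3, 5), (3, 10), (3, 11), (3, 12), (3, 13), (4, 2), (4, 3), (4, 4), (4, 5), (4, 10), (4, 11), (4, 12), (4, 13), (5, 0), (5, 7), (5, 8), (5, 15), (10, 0), (10, 7), (10, 8), (10, 15), (11, 2), (11, 3), (11, 4), (11, 5), (11, 10), (11, 11), (11, 12), (11, 13), (12, 2), (12, 3), (12, 4), (12, 5), (12, 10), (12, 11), (12, 12), (12, 13), (13, 0), (13, 7), (13, 8), (13, 15)]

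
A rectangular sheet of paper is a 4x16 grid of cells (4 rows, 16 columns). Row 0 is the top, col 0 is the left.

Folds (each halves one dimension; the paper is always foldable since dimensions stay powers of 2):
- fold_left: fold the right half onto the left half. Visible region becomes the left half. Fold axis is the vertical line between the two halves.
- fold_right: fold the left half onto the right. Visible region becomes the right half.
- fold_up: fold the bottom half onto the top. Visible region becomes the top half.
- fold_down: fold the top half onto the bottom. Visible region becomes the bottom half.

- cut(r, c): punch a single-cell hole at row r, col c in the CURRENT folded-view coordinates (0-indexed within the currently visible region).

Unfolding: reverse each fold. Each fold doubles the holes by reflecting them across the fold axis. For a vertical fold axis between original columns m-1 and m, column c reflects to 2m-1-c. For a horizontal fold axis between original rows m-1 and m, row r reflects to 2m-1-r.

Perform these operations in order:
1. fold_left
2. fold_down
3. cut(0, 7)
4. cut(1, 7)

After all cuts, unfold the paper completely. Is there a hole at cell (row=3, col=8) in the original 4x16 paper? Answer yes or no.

Op 1 fold_left: fold axis v@8; visible region now rows[0,4) x cols[0,8) = 4x8
Op 2 fold_down: fold axis h@2; visible region now rows[2,4) x cols[0,8) = 2x8
Op 3 cut(0, 7): punch at orig (2,7); cuts so far [(2, 7)]; region rows[2,4) x cols[0,8) = 2x8
Op 4 cut(1, 7): punch at orig (3,7); cuts so far [(2, 7), (3, 7)]; region rows[2,4) x cols[0,8) = 2x8
Unfold 1 (reflect across h@2): 4 holes -> [(0, 7), (1, 7), (2, 7), (3, 7)]
Unfold 2 (reflect across v@8): 8 holes -> [(0, 7), (0, 8), (1, 7), (1, 8), (2, 7), (2, 8), (3, 7), (3, 8)]
Holes: [(0, 7), (0, 8), (1, 7), (1, 8), (2, 7), (2, 8), (3, 7), (3, 8)]

Answer: yes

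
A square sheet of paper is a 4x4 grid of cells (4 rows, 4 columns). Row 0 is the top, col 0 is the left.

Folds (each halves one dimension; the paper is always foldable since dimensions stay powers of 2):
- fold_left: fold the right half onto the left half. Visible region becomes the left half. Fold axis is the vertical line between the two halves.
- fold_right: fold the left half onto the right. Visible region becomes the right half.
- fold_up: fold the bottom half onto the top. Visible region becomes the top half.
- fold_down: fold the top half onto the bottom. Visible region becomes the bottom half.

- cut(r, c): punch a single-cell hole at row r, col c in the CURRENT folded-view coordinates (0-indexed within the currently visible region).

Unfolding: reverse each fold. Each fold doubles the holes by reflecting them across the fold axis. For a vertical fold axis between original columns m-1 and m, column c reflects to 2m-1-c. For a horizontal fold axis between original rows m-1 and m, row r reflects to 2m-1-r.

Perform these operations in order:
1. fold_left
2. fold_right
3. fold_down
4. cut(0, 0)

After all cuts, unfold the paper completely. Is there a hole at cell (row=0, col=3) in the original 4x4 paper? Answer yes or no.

Op 1 fold_left: fold axis v@2; visible region now rows[0,4) x cols[0,2) = 4x2
Op 2 fold_right: fold axis v@1; visible region now rows[0,4) x cols[1,2) = 4x1
Op 3 fold_down: fold axis h@2; visible region now rows[2,4) x cols[1,2) = 2x1
Op 4 cut(0, 0): punch at orig (2,1); cuts so far [(2, 1)]; region rows[2,4) x cols[1,2) = 2x1
Unfold 1 (reflect across h@2): 2 holes -> [(1, 1), (2, 1)]
Unfold 2 (reflect across v@1): 4 holes -> [(1, 0), (1, 1), (2, 0), (2, 1)]
Unfold 3 (reflect across v@2): 8 holes -> [(1, 0), (1, 1), (1, 2), (1, 3), (2, 0), (2, 1), (2, 2), (2, 3)]
Holes: [(1, 0), (1, 1), (1, 2), (1, 3), (2, 0), (2, 1), (2, 2), (2, 3)]

Answer: no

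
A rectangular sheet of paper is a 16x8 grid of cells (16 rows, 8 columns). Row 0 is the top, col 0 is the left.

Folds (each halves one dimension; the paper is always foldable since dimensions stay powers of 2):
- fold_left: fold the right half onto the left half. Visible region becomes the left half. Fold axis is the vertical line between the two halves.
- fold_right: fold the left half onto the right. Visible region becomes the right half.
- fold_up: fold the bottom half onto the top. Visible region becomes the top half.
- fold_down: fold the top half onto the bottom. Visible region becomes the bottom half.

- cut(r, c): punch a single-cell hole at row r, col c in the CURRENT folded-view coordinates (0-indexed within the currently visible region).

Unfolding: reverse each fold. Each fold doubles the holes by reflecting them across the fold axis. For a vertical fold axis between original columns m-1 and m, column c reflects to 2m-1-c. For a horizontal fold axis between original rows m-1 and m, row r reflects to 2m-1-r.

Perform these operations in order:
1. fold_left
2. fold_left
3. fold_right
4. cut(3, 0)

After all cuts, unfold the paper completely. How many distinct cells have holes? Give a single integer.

Op 1 fold_left: fold axis v@4; visible region now rows[0,16) x cols[0,4) = 16x4
Op 2 fold_left: fold axis v@2; visible region now rows[0,16) x cols[0,2) = 16x2
Op 3 fold_right: fold axis v@1; visible region now rows[0,16) x cols[1,2) = 16x1
Op 4 cut(3, 0): punch at orig (3,1); cuts so far [(3, 1)]; region rows[0,16) x cols[1,2) = 16x1
Unfold 1 (reflect across v@1): 2 holes -> [(3, 0), (3, 1)]
Unfold 2 (reflect across v@2): 4 holes -> [(3, 0), (3, 1), (3, 2), (3, 3)]
Unfold 3 (reflect across v@4): 8 holes -> [(3, 0), (3, 1), (3, 2), (3, 3), (3, 4), (3, 5), (3, 6), (3, 7)]

Answer: 8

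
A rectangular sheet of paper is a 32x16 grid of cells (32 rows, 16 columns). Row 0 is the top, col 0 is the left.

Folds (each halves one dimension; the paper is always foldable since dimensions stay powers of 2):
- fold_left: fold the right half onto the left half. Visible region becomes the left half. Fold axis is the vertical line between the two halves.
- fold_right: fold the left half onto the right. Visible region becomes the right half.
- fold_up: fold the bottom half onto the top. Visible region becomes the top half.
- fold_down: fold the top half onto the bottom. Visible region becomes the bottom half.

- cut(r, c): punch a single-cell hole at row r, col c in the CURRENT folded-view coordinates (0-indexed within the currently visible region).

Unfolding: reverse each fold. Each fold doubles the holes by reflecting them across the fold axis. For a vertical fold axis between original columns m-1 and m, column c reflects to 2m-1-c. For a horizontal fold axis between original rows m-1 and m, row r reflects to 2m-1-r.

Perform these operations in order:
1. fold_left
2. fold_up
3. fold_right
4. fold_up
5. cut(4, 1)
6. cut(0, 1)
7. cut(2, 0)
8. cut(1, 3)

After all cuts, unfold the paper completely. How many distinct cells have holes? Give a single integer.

Op 1 fold_left: fold axis v@8; visible region now rows[0,32) x cols[0,8) = 32x8
Op 2 fold_up: fold axis h@16; visible region now rows[0,16) x cols[0,8) = 16x8
Op 3 fold_right: fold axis v@4; visible region now rows[0,16) x cols[4,8) = 16x4
Op 4 fold_up: fold axis h@8; visible region now rows[0,8) x cols[4,8) = 8x4
Op 5 cut(4, 1): punch at orig (4,5); cuts so far [(4, 5)]; region rows[0,8) x cols[4,8) = 8x4
Op 6 cut(0, 1): punch at orig (0,5); cuts so far [(0, 5), (4, 5)]; region rows[0,8) x cols[4,8) = 8x4
Op 7 cut(2, 0): punch at orig (2,4); cuts so far [(0, 5), (2, 4), (4, 5)]; region rows[0,8) x cols[4,8) = 8x4
Op 8 cut(1, 3): punch at orig (1,7); cuts so far [(0, 5), (1, 7), (2, 4), (4, 5)]; region rows[0,8) x cols[4,8) = 8x4
Unfold 1 (reflect across h@8): 8 holes -> [(0, 5), (1, 7), (2, 4), (4, 5), (11, 5), (13, 4), (14, 7), (15, 5)]
Unfold 2 (reflect across v@4): 16 holes -> [(0, 2), (0, 5), (1, 0), (1, 7), (2, 3), (2, 4), (4, 2), (4, 5), (11, 2), (11, 5), (13, 3), (13, 4), (14, 0), (14, 7), (15, 2), (15, 5)]
Unfold 3 (reflect across h@16): 32 holes -> [(0, 2), (0, 5), (1, 0), (1, 7), (2, 3), (2, 4), (4, 2), (4, 5), (11, 2), (11, 5), (13, 3), (13, 4), (14, 0), (14, 7), (15, 2), (15, 5), (16, 2), (16, 5), (17, 0), (17, 7), (18, 3), (18, 4), (20, 2), (20, 5), (27, 2), (27, 5), (29, 3), (29, 4), (30, 0), (30, 7), (31, 2), (31, 5)]
Unfold 4 (reflect across v@8): 64 holes -> [(0, 2), (0, 5), (0, 10), (0, 13), (1, 0), (1, 7), (1, 8), (1, 15), (2, 3), (2, 4), (2, 11), (2, 12), (4, 2), (4, 5), (4, 10), (4, 13), (11, 2), (11, 5), (11, 10), (11, 13), (13, 3), (13, 4), (13, 11), (13, 12), (14, 0), (14, 7), (14, 8), (14, 15), (15, 2), (15, 5), (15, 10), (15, 13), (16, 2), (16, 5), (16, 10), (16, 13), (17, 0), (17, 7), (17, 8), (17, 15), (18, 3), (18, 4), (18, 11), (18, 12), (20, 2), (20, 5), (20, 10), (20, 13), (27, 2), (27, 5), (27, 10), (27, 13), (29, 3), (29, 4), (29, 11), (29, 12), (30, 0), (30, 7), (30, 8), (30, 15), (31, 2), (31, 5), (31, 10), (31, 13)]

Answer: 64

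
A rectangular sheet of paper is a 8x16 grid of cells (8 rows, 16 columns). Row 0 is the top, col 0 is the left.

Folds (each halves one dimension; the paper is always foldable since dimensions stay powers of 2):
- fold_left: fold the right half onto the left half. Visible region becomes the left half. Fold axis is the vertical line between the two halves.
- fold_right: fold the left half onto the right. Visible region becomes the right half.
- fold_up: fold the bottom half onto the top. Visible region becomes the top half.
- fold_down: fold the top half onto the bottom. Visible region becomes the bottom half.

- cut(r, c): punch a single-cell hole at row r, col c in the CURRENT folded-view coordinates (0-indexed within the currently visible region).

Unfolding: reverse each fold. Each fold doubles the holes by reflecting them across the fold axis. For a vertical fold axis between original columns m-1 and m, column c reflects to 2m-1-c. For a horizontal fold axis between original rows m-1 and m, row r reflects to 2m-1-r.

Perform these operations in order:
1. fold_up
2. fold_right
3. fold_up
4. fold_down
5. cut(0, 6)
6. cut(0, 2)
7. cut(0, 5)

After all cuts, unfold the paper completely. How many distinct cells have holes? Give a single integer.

Answer: 48

Derivation:
Op 1 fold_up: fold axis h@4; visible region now rows[0,4) x cols[0,16) = 4x16
Op 2 fold_right: fold axis v@8; visible region now rows[0,4) x cols[8,16) = 4x8
Op 3 fold_up: fold axis h@2; visible region now rows[0,2) x cols[8,16) = 2x8
Op 4 fold_down: fold axis h@1; visible region now rows[1,2) x cols[8,16) = 1x8
Op 5 cut(0, 6): punch at orig (1,14); cuts so far [(1, 14)]; region rows[1,2) x cols[8,16) = 1x8
Op 6 cut(0, 2): punch at orig (1,10); cuts so far [(1, 10), (1, 14)]; region rows[1,2) x cols[8,16) = 1x8
Op 7 cut(0, 5): punch at orig (1,13); cuts so far [(1, 10), (1, 13), (1, 14)]; region rows[1,2) x cols[8,16) = 1x8
Unfold 1 (reflect across h@1): 6 holes -> [(0, 10), (0, 13), (0, 14), (1, 10), (1, 13), (1, 14)]
Unfold 2 (reflect across h@2): 12 holes -> [(0, 10), (0, 13), (0, 14), (1, 10), (1, 13), (1, 14), (2, 10), (2, 13), (2, 14), (3, 10), (3, 13), (3, 14)]
Unfold 3 (reflect across v@8): 24 holes -> [(0, 1), (0, 2), (0, 5), (0, 10), (0, 13), (0, 14), (1, 1), (1, 2), (1, 5), (1, 10), (1, 13), (1, 14), (2, 1), (2, 2), (2, 5), (2, 10), (2, 13), (2, 14), (3, 1), (3, 2), (3, 5), (3, 10), (3, 13), (3, 14)]
Unfold 4 (reflect across h@4): 48 holes -> [(0, 1), (0, 2), (0, 5), (0, 10), (0, 13), (0, 14), (1, 1), (1, 2), (1, 5), (1, 10), (1, 13), (1, 14), (2, 1), (2, 2), (2, 5), (2, 10), (2, 13), (2, 14), (3, 1), (3, 2), (3, 5), (3, 10), (3, 13), (3, 14), (4, 1), (4, 2), (4, 5), (4, 10), (4, 13), (4, 14), (5, 1), (5, 2), (5, 5), (5, 10), (5, 13), (5, 14), (6, 1), (6, 2), (6, 5), (6, 10), (6, 13), (6, 14), (7, 1), (7, 2), (7, 5), (7, 10), (7, 13), (7, 14)]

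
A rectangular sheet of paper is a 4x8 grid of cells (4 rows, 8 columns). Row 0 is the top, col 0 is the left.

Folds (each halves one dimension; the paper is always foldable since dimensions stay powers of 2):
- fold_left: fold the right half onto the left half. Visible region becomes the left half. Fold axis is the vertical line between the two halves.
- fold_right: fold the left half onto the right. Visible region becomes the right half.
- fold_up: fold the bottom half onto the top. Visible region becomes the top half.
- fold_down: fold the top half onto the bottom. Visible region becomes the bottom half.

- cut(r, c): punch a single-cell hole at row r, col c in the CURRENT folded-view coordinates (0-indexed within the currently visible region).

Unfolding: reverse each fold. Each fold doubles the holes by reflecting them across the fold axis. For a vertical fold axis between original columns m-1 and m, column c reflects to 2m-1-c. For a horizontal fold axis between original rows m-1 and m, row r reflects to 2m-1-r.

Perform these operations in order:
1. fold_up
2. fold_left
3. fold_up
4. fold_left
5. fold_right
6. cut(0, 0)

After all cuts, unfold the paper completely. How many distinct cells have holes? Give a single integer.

Op 1 fold_up: fold axis h@2; visible region now rows[0,2) x cols[0,8) = 2x8
Op 2 fold_left: fold axis v@4; visible region now rows[0,2) x cols[0,4) = 2x4
Op 3 fold_up: fold axis h@1; visible region now rows[0,1) x cols[0,4) = 1x4
Op 4 fold_left: fold axis v@2; visible region now rows[0,1) x cols[0,2) = 1x2
Op 5 fold_right: fold axis v@1; visible region now rows[0,1) x cols[1,2) = 1x1
Op 6 cut(0, 0): punch at orig (0,1); cuts so far [(0, 1)]; region rows[0,1) x cols[1,2) = 1x1
Unfold 1 (reflect across v@1): 2 holes -> [(0, 0), (0, 1)]
Unfold 2 (reflect across v@2): 4 holes -> [(0, 0), (0, 1), (0, 2), (0, 3)]
Unfold 3 (reflect across h@1): 8 holes -> [(0, 0), (0, 1), (0, 2), (0, 3), (1, 0), (1, 1), (1, 2), (1, 3)]
Unfold 4 (reflect across v@4): 16 holes -> [(0, 0), (0, 1), (0, 2), (0, 3), (0, 4), (0, 5), (0, 6), (0, 7), (1, 0), (1, 1), (1, 2), (1, 3), (1, 4), (1, 5), (1, 6), (1, 7)]
Unfold 5 (reflect across h@2): 32 holes -> [(0, 0), (0, 1), (0, 2), (0, 3), (0, 4), (0, 5), (0, 6), (0, 7), (1, 0), (1, 1), (1, 2), (1, 3), (1, 4), (1, 5), (1, 6), (1, 7), (2, 0), (2, 1), (2, 2), (2, 3), (2, 4), (2, 5), (2, 6), (2, 7), (3, 0), (3, 1), (3, 2), (3, 3), (3, 4), (3, 5), (3, 6), (3, 7)]

Answer: 32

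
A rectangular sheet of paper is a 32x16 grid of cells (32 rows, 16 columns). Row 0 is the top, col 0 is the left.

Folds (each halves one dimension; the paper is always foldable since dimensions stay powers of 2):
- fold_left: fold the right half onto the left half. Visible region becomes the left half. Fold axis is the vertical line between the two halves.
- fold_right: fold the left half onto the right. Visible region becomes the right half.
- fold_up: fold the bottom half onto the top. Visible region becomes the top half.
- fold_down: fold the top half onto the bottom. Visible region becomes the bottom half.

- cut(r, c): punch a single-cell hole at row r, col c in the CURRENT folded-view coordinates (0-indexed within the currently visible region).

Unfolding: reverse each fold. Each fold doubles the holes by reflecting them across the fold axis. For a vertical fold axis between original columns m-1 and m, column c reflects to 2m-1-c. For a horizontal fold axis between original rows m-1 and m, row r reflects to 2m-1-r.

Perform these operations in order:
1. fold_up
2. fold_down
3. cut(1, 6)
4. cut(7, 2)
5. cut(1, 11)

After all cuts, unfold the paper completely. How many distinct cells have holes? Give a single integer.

Op 1 fold_up: fold axis h@16; visible region now rows[0,16) x cols[0,16) = 16x16
Op 2 fold_down: fold axis h@8; visible region now rows[8,16) x cols[0,16) = 8x16
Op 3 cut(1, 6): punch at orig (9,6); cuts so far [(9, 6)]; region rows[8,16) x cols[0,16) = 8x16
Op 4 cut(7, 2): punch at orig (15,2); cuts so far [(9, 6), (15, 2)]; region rows[8,16) x cols[0,16) = 8x16
Op 5 cut(1, 11): punch at orig (9,11); cuts so far [(9, 6), (9, 11), (15, 2)]; region rows[8,16) x cols[0,16) = 8x16
Unfold 1 (reflect across h@8): 6 holes -> [(0, 2), (6, 6), (6, 11), (9, 6), (9, 11), (15, 2)]
Unfold 2 (reflect across h@16): 12 holes -> [(0, 2), (6, 6), (6, 11), (9, 6), (9, 11), (15, 2), (16, 2), (22, 6), (22, 11), (25, 6), (25, 11), (31, 2)]

Answer: 12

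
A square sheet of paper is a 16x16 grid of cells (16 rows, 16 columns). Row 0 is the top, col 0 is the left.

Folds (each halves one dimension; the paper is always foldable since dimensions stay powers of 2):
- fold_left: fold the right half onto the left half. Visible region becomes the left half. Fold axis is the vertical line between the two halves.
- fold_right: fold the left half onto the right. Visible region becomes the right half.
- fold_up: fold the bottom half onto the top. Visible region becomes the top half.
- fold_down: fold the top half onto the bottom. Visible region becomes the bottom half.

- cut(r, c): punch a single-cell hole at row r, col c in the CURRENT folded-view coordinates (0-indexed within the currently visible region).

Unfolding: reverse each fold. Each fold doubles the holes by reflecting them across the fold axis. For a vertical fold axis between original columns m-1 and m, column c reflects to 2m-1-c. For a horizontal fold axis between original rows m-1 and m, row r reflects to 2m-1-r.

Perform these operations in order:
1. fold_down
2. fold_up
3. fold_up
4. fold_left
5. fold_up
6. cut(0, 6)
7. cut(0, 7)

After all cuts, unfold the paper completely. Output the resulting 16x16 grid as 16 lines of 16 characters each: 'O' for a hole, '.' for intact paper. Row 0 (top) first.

Answer: ......OOOO......
......OOOO......
......OOOO......
......OOOO......
......OOOO......
......OOOO......
......OOOO......
......OOOO......
......OOOO......
......OOOO......
......OOOO......
......OOOO......
......OOOO......
......OOOO......
......OOOO......
......OOOO......

Derivation:
Op 1 fold_down: fold axis h@8; visible region now rows[8,16) x cols[0,16) = 8x16
Op 2 fold_up: fold axis h@12; visible region now rows[8,12) x cols[0,16) = 4x16
Op 3 fold_up: fold axis h@10; visible region now rows[8,10) x cols[0,16) = 2x16
Op 4 fold_left: fold axis v@8; visible region now rows[8,10) x cols[0,8) = 2x8
Op 5 fold_up: fold axis h@9; visible region now rows[8,9) x cols[0,8) = 1x8
Op 6 cut(0, 6): punch at orig (8,6); cuts so far [(8, 6)]; region rows[8,9) x cols[0,8) = 1x8
Op 7 cut(0, 7): punch at orig (8,7); cuts so far [(8, 6), (8, 7)]; region rows[8,9) x cols[0,8) = 1x8
Unfold 1 (reflect across h@9): 4 holes -> [(8, 6), (8, 7), (9, 6), (9, 7)]
Unfold 2 (reflect across v@8): 8 holes -> [(8, 6), (8, 7), (8, 8), (8, 9), (9, 6), (9, 7), (9, 8), (9, 9)]
Unfold 3 (reflect across h@10): 16 holes -> [(8, 6), (8, 7), (8, 8), (8, 9), (9, 6), (9, 7), (9, 8), (9, 9), (10, 6), (10, 7), (10, 8), (10, 9), (11, 6), (11, 7), (11, 8), (11, 9)]
Unfold 4 (reflect across h@12): 32 holes -> [(8, 6), (8, 7), (8, 8), (8, 9), (9, 6), (9, 7), (9, 8), (9, 9), (10, 6), (10, 7), (10, 8), (10, 9), (11, 6), (11, 7), (11, 8), (11, 9), (12, 6), (12, 7), (12, 8), (12, 9), (13, 6), (13, 7), (13, 8), (13, 9), (14, 6), (14, 7), (14, 8), (14, 9), (15, 6), (15, 7), (15, 8), (15, 9)]
Unfold 5 (reflect across h@8): 64 holes -> [(0, 6), (0, 7), (0, 8), (0, 9), (1, 6), (1, 7), (1, 8), (1, 9), (2, 6), (2, 7), (2, 8), (2, 9), (3, 6), (3, 7), (3, 8), (3, 9), (4, 6), (4, 7), (4, 8), (4, 9), (5, 6), (5, 7), (5, 8), (5, 9), (6, 6), (6, 7), (6, 8), (6, 9), (7, 6), (7, 7), (7, 8), (7, 9), (8, 6), (8, 7), (8, 8), (8, 9), (9, 6), (9, 7), (9, 8), (9, 9), (10, 6), (10, 7), (10, 8), (10, 9), (11, 6), (11, 7), (11, 8), (11, 9), (12, 6), (12, 7), (12, 8), (12, 9), (13, 6), (13, 7), (13, 8), (13, 9), (14, 6), (14, 7), (14, 8), (14, 9), (15, 6), (15, 7), (15, 8), (15, 9)]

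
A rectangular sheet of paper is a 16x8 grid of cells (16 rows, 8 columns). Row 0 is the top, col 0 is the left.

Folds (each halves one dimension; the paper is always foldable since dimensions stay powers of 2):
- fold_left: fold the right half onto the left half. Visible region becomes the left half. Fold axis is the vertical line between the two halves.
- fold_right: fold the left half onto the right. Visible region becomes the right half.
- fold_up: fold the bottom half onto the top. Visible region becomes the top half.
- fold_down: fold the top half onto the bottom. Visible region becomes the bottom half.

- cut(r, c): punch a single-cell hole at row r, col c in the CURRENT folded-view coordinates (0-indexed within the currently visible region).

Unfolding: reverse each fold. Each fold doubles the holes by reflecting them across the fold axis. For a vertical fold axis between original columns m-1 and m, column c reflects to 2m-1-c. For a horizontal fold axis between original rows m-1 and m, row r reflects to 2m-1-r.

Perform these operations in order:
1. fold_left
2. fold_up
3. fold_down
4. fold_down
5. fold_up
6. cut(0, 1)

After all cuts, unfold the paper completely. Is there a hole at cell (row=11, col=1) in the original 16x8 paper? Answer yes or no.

Answer: yes

Derivation:
Op 1 fold_left: fold axis v@4; visible region now rows[0,16) x cols[0,4) = 16x4
Op 2 fold_up: fold axis h@8; visible region now rows[0,8) x cols[0,4) = 8x4
Op 3 fold_down: fold axis h@4; visible region now rows[4,8) x cols[0,4) = 4x4
Op 4 fold_down: fold axis h@6; visible region now rows[6,8) x cols[0,4) = 2x4
Op 5 fold_up: fold axis h@7; visible region now rows[6,7) x cols[0,4) = 1x4
Op 6 cut(0, 1): punch at orig (6,1); cuts so far [(6, 1)]; region rows[6,7) x cols[0,4) = 1x4
Unfold 1 (reflect across h@7): 2 holes -> [(6, 1), (7, 1)]
Unfold 2 (reflect across h@6): 4 holes -> [(4, 1), (5, 1), (6, 1), (7, 1)]
Unfold 3 (reflect across h@4): 8 holes -> [(0, 1), (1, 1), (2, 1), (3, 1), (4, 1), (5, 1), (6, 1), (7, 1)]
Unfold 4 (reflect across h@8): 16 holes -> [(0, 1), (1, 1), (2, 1), (3, 1), (4, 1), (5, 1), (6, 1), (7, 1), (8, 1), (9, 1), (10, 1), (11, 1), (12, 1), (13, 1), (14, 1), (15, 1)]
Unfold 5 (reflect across v@4): 32 holes -> [(0, 1), (0, 6), (1, 1), (1, 6), (2, 1), (2, 6), (3, 1), (3, 6), (4, 1), (4, 6), (5, 1), (5, 6), (6, 1), (6, 6), (7, 1), (7, 6), (8, 1), (8, 6), (9, 1), (9, 6), (10, 1), (10, 6), (11, 1), (11, 6), (12, 1), (12, 6), (13, 1), (13, 6), (14, 1), (14, 6), (15, 1), (15, 6)]
Holes: [(0, 1), (0, 6), (1, 1), (1, 6), (2, 1), (2, 6), (3, 1), (3, 6), (4, 1), (4, 6), (5, 1), (5, 6), (6, 1), (6, 6), (7, 1), (7, 6), (8, 1), (8, 6), (9, 1), (9, 6), (10, 1), (10, 6), (11, 1), (11, 6), (12, 1), (12, 6), (13, 1), (13, 6), (14, 1), (14, 6), (15, 1), (15, 6)]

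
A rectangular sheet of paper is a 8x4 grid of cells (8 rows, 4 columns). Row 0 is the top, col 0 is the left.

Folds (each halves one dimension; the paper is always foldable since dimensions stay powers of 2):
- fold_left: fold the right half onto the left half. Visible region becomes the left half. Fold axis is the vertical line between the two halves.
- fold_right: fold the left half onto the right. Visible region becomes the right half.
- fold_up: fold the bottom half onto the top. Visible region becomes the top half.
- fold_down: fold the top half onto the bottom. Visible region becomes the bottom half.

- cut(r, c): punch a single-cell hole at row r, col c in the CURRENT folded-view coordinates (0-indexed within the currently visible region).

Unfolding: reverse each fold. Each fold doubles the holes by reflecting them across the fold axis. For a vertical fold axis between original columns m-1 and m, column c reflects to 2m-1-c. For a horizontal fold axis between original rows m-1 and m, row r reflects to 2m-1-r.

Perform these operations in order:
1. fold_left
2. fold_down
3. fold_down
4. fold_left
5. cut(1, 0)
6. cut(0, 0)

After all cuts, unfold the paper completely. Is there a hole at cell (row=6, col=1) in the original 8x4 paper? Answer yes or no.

Op 1 fold_left: fold axis v@2; visible region now rows[0,8) x cols[0,2) = 8x2
Op 2 fold_down: fold axis h@4; visible region now rows[4,8) x cols[0,2) = 4x2
Op 3 fold_down: fold axis h@6; visible region now rows[6,8) x cols[0,2) = 2x2
Op 4 fold_left: fold axis v@1; visible region now rows[6,8) x cols[0,1) = 2x1
Op 5 cut(1, 0): punch at orig (7,0); cuts so far [(7, 0)]; region rows[6,8) x cols[0,1) = 2x1
Op 6 cut(0, 0): punch at orig (6,0); cuts so far [(6, 0), (7, 0)]; region rows[6,8) x cols[0,1) = 2x1
Unfold 1 (reflect across v@1): 4 holes -> [(6, 0), (6, 1), (7, 0), (7, 1)]
Unfold 2 (reflect across h@6): 8 holes -> [(4, 0), (4, 1), (5, 0), (5, 1), (6, 0), (6, 1), (7, 0), (7, 1)]
Unfold 3 (reflect across h@4): 16 holes -> [(0, 0), (0, 1), (1, 0), (1, 1), (2, 0), (2, 1), (3, 0), (3, 1), (4, 0), (4, 1), (5, 0), (5, 1), (6, 0), (6, 1), (7, 0), (7, 1)]
Unfold 4 (reflect across v@2): 32 holes -> [(0, 0), (0, 1), (0, 2), (0, 3), (1, 0), (1, 1), (1, 2), (1, 3), (2, 0), (2, 1), (2, 2), (2, 3), (3, 0), (3, 1), (3, 2), (3, 3), (4, 0), (4, 1), (4, 2), (4, 3), (5, 0), (5, 1), (5, 2), (5, 3), (6, 0), (6, 1), (6, 2), (6, 3), (7, 0), (7, 1), (7, 2), (7, 3)]
Holes: [(0, 0), (0, 1), (0, 2), (0, 3), (1, 0), (1, 1), (1, 2), (1, 3), (2, 0), (2, 1), (2, 2), (2, 3), (3, 0), (3, 1), (3, 2), (3, 3), (4, 0), (4, 1), (4, 2), (4, 3), (5, 0), (5, 1), (5, 2), (5, 3), (6, 0), (6, 1), (6, 2), (6, 3), (7, 0), (7, 1), (7, 2), (7, 3)]

Answer: yes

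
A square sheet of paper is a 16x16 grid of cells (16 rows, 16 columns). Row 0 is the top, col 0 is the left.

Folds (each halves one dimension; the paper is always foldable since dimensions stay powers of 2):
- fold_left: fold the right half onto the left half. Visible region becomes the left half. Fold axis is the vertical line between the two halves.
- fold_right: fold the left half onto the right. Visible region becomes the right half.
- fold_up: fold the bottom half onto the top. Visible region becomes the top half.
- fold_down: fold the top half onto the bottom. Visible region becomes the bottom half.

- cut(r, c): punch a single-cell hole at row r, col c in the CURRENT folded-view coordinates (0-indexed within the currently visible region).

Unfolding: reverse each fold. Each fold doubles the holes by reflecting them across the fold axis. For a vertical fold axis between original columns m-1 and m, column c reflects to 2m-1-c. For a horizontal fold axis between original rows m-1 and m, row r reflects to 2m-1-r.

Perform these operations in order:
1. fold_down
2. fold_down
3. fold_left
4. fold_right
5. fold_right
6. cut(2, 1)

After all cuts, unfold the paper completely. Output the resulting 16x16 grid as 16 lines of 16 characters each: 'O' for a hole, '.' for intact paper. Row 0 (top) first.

Answer: ................
O..OO..OO..OO..O
................
................
................
................
O..OO..OO..OO..O
................
................
O..OO..OO..OO..O
................
................
................
................
O..OO..OO..OO..O
................

Derivation:
Op 1 fold_down: fold axis h@8; visible region now rows[8,16) x cols[0,16) = 8x16
Op 2 fold_down: fold axis h@12; visible region now rows[12,16) x cols[0,16) = 4x16
Op 3 fold_left: fold axis v@8; visible region now rows[12,16) x cols[0,8) = 4x8
Op 4 fold_right: fold axis v@4; visible region now rows[12,16) x cols[4,8) = 4x4
Op 5 fold_right: fold axis v@6; visible region now rows[12,16) x cols[6,8) = 4x2
Op 6 cut(2, 1): punch at orig (14,7); cuts so far [(14, 7)]; region rows[12,16) x cols[6,8) = 4x2
Unfold 1 (reflect across v@6): 2 holes -> [(14, 4), (14, 7)]
Unfold 2 (reflect across v@4): 4 holes -> [(14, 0), (14, 3), (14, 4), (14, 7)]
Unfold 3 (reflect across v@8): 8 holes -> [(14, 0), (14, 3), (14, 4), (14, 7), (14, 8), (14, 11), (14, 12), (14, 15)]
Unfold 4 (reflect across h@12): 16 holes -> [(9, 0), (9, 3), (9, 4), (9, 7), (9, 8), (9, 11), (9, 12), (9, 15), (14, 0), (14, 3), (14, 4), (14, 7), (14, 8), (14, 11), (14, 12), (14, 15)]
Unfold 5 (reflect across h@8): 32 holes -> [(1, 0), (1, 3), (1, 4), (1, 7), (1, 8), (1, 11), (1, 12), (1, 15), (6, 0), (6, 3), (6, 4), (6, 7), (6, 8), (6, 11), (6, 12), (6, 15), (9, 0), (9, 3), (9, 4), (9, 7), (9, 8), (9, 11), (9, 12), (9, 15), (14, 0), (14, 3), (14, 4), (14, 7), (14, 8), (14, 11), (14, 12), (14, 15)]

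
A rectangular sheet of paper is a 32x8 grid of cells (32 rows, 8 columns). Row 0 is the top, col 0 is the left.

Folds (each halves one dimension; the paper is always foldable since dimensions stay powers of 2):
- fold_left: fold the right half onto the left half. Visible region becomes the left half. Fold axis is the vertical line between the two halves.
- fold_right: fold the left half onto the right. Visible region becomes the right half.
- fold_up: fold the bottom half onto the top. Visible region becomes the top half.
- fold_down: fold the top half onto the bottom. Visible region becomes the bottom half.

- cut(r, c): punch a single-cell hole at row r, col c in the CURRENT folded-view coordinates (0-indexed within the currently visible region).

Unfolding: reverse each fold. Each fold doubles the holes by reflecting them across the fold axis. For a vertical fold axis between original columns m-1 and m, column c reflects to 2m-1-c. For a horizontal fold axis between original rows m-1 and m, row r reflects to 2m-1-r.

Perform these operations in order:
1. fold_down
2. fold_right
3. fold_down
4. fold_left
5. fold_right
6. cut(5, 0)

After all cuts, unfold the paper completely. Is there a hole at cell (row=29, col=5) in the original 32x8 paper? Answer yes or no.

Op 1 fold_down: fold axis h@16; visible region now rows[16,32) x cols[0,8) = 16x8
Op 2 fold_right: fold axis v@4; visible region now rows[16,32) x cols[4,8) = 16x4
Op 3 fold_down: fold axis h@24; visible region now rows[24,32) x cols[4,8) = 8x4
Op 4 fold_left: fold axis v@6; visible region now rows[24,32) x cols[4,6) = 8x2
Op 5 fold_right: fold axis v@5; visible region now rows[24,32) x cols[5,6) = 8x1
Op 6 cut(5, 0): punch at orig (29,5); cuts so far [(29, 5)]; region rows[24,32) x cols[5,6) = 8x1
Unfold 1 (reflect across v@5): 2 holes -> [(29, 4), (29, 5)]
Unfold 2 (reflect across v@6): 4 holes -> [(29, 4), (29, 5), (29, 6), (29, 7)]
Unfold 3 (reflect across h@24): 8 holes -> [(18, 4), (18, 5), (18, 6), (18, 7), (29, 4), (29, 5), (29, 6), (29, 7)]
Unfold 4 (reflect across v@4): 16 holes -> [(18, 0), (18, 1), (18, 2), (18, 3), (18, 4), (18, 5), (18, 6), (18, 7), (29, 0), (29, 1), (29, 2), (29, 3), (29, 4), (29, 5), (29, 6), (29, 7)]
Unfold 5 (reflect across h@16): 32 holes -> [(2, 0), (2, 1), (2, 2), (2, 3), (2, 4), (2, 5), (2, 6), (2, 7), (13, 0), (13, 1), (13, 2), (13, 3), (13, 4), (13, 5), (13, 6), (13, 7), (18, 0), (18, 1), (18, 2), (18, 3), (18, 4), (18, 5), (18, 6), (18, 7), (29, 0), (29, 1), (29, 2), (29, 3), (29, 4), (29, 5), (29, 6), (29, 7)]
Holes: [(2, 0), (2, 1), (2, 2), (2, 3), (2, 4), (2, 5), (2, 6), (2, 7), (13, 0), (13, 1), (13, 2), (13, 3), (13, 4), (13, 5), (13, 6), (13, 7), (18, 0), (18, 1), (18, 2), (18, 3), (18, 4), (18, 5), (18, 6), (18, 7), (29, 0), (29, 1), (29, 2), (29, 3), (29, 4), (29, 5), (29, 6), (29, 7)]

Answer: yes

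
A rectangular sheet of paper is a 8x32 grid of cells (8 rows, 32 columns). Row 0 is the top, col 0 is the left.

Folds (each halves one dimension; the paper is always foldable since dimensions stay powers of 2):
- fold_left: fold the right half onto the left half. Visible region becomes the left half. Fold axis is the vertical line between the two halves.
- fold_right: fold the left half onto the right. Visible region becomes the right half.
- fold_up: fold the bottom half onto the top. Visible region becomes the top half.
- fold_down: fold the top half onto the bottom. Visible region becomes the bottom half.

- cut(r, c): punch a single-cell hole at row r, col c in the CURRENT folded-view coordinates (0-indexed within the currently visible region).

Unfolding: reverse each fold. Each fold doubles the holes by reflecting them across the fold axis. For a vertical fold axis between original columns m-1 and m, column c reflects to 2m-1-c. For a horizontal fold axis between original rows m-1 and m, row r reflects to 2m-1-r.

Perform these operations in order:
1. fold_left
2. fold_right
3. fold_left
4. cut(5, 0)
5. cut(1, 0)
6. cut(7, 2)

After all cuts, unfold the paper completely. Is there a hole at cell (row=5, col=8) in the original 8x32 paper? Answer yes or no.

Answer: yes

Derivation:
Op 1 fold_left: fold axis v@16; visible region now rows[0,8) x cols[0,16) = 8x16
Op 2 fold_right: fold axis v@8; visible region now rows[0,8) x cols[8,16) = 8x8
Op 3 fold_left: fold axis v@12; visible region now rows[0,8) x cols[8,12) = 8x4
Op 4 cut(5, 0): punch at orig (5,8); cuts so far [(5, 8)]; region rows[0,8) x cols[8,12) = 8x4
Op 5 cut(1, 0): punch at orig (1,8); cuts so far [(1, 8), (5, 8)]; region rows[0,8) x cols[8,12) = 8x4
Op 6 cut(7, 2): punch at orig (7,10); cuts so far [(1, 8), (5, 8), (7, 10)]; region rows[0,8) x cols[8,12) = 8x4
Unfold 1 (reflect across v@12): 6 holes -> [(1, 8), (1, 15), (5, 8), (5, 15), (7, 10), (7, 13)]
Unfold 2 (reflect across v@8): 12 holes -> [(1, 0), (1, 7), (1, 8), (1, 15), (5, 0), (5, 7), (5, 8), (5, 15), (7, 2), (7, 5), (7, 10), (7, 13)]
Unfold 3 (reflect across v@16): 24 holes -> [(1, 0), (1, 7), (1, 8), (1, 15), (1, 16), (1, 23), (1, 24), (1, 31), (5, 0), (5, 7), (5, 8), (5, 15), (5, 16), (5, 23), (5, 24), (5, 31), (7, 2), (7, 5), (7, 10), (7, 13), (7, 18), (7, 21), (7, 26), (7, 29)]
Holes: [(1, 0), (1, 7), (1, 8), (1, 15), (1, 16), (1, 23), (1, 24), (1, 31), (5, 0), (5, 7), (5, 8), (5, 15), (5, 16), (5, 23), (5, 24), (5, 31), (7, 2), (7, 5), (7, 10), (7, 13), (7, 18), (7, 21), (7, 26), (7, 29)]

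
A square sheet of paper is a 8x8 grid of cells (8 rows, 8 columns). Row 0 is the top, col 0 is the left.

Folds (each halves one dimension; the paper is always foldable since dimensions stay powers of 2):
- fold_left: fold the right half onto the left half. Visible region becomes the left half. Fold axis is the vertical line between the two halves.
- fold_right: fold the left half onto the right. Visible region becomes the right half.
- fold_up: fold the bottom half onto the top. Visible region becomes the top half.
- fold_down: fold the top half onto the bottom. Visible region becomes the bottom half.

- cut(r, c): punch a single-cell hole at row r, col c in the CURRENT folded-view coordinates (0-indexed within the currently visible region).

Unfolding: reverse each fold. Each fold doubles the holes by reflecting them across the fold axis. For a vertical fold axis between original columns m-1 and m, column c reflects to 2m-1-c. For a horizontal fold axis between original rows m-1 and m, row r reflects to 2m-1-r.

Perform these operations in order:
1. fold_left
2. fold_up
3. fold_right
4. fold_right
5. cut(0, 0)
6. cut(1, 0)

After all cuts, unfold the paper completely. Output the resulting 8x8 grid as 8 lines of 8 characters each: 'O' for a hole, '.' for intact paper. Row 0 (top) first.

Op 1 fold_left: fold axis v@4; visible region now rows[0,8) x cols[0,4) = 8x4
Op 2 fold_up: fold axis h@4; visible region now rows[0,4) x cols[0,4) = 4x4
Op 3 fold_right: fold axis v@2; visible region now rows[0,4) x cols[2,4) = 4x2
Op 4 fold_right: fold axis v@3; visible region now rows[0,4) x cols[3,4) = 4x1
Op 5 cut(0, 0): punch at orig (0,3); cuts so far [(0, 3)]; region rows[0,4) x cols[3,4) = 4x1
Op 6 cut(1, 0): punch at orig (1,3); cuts so far [(0, 3), (1, 3)]; region rows[0,4) x cols[3,4) = 4x1
Unfold 1 (reflect across v@3): 4 holes -> [(0, 2), (0, 3), (1, 2), (1, 3)]
Unfold 2 (reflect across v@2): 8 holes -> [(0, 0), (0, 1), (0, 2), (0, 3), (1, 0), (1, 1), (1, 2), (1, 3)]
Unfold 3 (reflect across h@4): 16 holes -> [(0, 0), (0, 1), (0, 2), (0, 3), (1, 0), (1, 1), (1, 2), (1, 3), (6, 0), (6, 1), (6, 2), (6, 3), (7, 0), (7, 1), (7, 2), (7, 3)]
Unfold 4 (reflect across v@4): 32 holes -> [(0, 0), (0, 1), (0, 2), (0, 3), (0, 4), (0, 5), (0, 6), (0, 7), (1, 0), (1, 1), (1, 2), (1, 3), (1, 4), (1, 5), (1, 6), (1, 7), (6, 0), (6, 1), (6, 2), (6, 3), (6, 4), (6, 5), (6, 6), (6, 7), (7, 0), (7, 1), (7, 2), (7, 3), (7, 4), (7, 5), (7, 6), (7, 7)]

Answer: OOOOOOOO
OOOOOOOO
........
........
........
........
OOOOOOOO
OOOOOOOO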